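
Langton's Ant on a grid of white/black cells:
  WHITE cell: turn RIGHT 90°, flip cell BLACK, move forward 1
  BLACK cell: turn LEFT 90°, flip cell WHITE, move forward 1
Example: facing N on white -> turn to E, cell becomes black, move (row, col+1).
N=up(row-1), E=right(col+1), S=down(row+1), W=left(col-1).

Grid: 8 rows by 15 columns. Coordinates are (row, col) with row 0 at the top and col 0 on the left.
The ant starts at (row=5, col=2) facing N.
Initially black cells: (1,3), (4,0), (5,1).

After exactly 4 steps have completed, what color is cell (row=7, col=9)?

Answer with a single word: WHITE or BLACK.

Answer: WHITE

Derivation:
Step 1: on WHITE (5,2): turn R to E, flip to black, move to (5,3). |black|=4
Step 2: on WHITE (5,3): turn R to S, flip to black, move to (6,3). |black|=5
Step 3: on WHITE (6,3): turn R to W, flip to black, move to (6,2). |black|=6
Step 4: on WHITE (6,2): turn R to N, flip to black, move to (5,2). |black|=7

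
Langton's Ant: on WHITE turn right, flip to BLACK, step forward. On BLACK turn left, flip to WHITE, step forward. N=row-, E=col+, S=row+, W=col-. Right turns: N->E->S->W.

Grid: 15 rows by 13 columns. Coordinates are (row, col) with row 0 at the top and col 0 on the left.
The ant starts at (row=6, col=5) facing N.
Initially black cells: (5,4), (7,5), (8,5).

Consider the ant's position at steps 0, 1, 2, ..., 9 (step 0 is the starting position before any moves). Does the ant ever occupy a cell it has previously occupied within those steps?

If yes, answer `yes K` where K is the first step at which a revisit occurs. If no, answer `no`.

Answer: yes 8

Derivation:
Step 1: on WHITE (6,5): turn R to E, flip to black, move to (6,6). |black|=4 — new cell
Step 2: on WHITE (6,6): turn R to S, flip to black, move to (7,6). |black|=5 — new cell
Step 3: on WHITE (7,6): turn R to W, flip to black, move to (7,5). |black|=6 — new cell
Step 4: on BLACK (7,5): turn L to S, flip to white, move to (8,5). |black|=5 — new cell
Step 5: on BLACK (8,5): turn L to E, flip to white, move to (8,6). |black|=4 — new cell
Step 6: on WHITE (8,6): turn R to S, flip to black, move to (9,6). |black|=5 — new cell
Step 7: on WHITE (9,6): turn R to W, flip to black, move to (9,5). |black|=6 — new cell
Step 8: on WHITE (9,5): turn R to N, flip to black, move to (8,5). |black|=7 — REVISIT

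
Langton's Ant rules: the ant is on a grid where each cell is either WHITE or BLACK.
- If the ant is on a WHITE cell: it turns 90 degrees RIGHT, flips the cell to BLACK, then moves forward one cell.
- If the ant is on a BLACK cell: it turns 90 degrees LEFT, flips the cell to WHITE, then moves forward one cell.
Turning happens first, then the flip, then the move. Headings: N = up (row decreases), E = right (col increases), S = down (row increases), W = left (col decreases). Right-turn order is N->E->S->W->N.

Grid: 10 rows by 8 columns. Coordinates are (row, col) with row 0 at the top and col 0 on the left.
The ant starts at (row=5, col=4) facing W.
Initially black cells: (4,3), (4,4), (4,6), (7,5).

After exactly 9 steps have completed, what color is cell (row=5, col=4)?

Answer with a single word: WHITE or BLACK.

Step 1: on WHITE (5,4): turn R to N, flip to black, move to (4,4). |black|=5
Step 2: on BLACK (4,4): turn L to W, flip to white, move to (4,3). |black|=4
Step 3: on BLACK (4,3): turn L to S, flip to white, move to (5,3). |black|=3
Step 4: on WHITE (5,3): turn R to W, flip to black, move to (5,2). |black|=4
Step 5: on WHITE (5,2): turn R to N, flip to black, move to (4,2). |black|=5
Step 6: on WHITE (4,2): turn R to E, flip to black, move to (4,3). |black|=6
Step 7: on WHITE (4,3): turn R to S, flip to black, move to (5,3). |black|=7
Step 8: on BLACK (5,3): turn L to E, flip to white, move to (5,4). |black|=6
Step 9: on BLACK (5,4): turn L to N, flip to white, move to (4,4). |black|=5

Answer: WHITE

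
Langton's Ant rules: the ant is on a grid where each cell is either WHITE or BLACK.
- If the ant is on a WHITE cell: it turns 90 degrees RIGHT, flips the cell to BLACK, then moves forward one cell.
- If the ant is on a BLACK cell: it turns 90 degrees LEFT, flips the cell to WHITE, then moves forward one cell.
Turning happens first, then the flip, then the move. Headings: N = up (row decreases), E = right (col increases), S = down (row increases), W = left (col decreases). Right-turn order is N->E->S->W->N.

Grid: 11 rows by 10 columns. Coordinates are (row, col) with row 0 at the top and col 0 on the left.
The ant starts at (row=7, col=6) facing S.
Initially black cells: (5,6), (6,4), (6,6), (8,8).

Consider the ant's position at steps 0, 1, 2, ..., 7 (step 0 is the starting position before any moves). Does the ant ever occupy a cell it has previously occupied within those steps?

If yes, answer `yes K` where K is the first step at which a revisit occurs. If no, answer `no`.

Step 1: on WHITE (7,6): turn R to W, flip to black, move to (7,5). |black|=5 — new cell
Step 2: on WHITE (7,5): turn R to N, flip to black, move to (6,5). |black|=6 — new cell
Step 3: on WHITE (6,5): turn R to E, flip to black, move to (6,6). |black|=7 — new cell
Step 4: on BLACK (6,6): turn L to N, flip to white, move to (5,6). |black|=6 — new cell
Step 5: on BLACK (5,6): turn L to W, flip to white, move to (5,5). |black|=5 — new cell
Step 6: on WHITE (5,5): turn R to N, flip to black, move to (4,5). |black|=6 — new cell
Step 7: on WHITE (4,5): turn R to E, flip to black, move to (4,6). |black|=7 — new cell
No revisit within 7 steps.

Answer: no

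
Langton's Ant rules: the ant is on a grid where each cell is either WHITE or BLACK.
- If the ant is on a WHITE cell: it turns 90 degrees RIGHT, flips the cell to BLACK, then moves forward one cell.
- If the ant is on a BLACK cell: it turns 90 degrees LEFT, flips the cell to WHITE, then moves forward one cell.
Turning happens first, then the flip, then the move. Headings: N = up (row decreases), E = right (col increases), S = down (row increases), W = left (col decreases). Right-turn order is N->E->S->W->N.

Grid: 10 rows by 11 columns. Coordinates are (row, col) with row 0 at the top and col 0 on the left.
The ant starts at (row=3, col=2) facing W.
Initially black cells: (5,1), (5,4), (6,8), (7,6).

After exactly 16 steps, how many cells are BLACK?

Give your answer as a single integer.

Step 1: on WHITE (3,2): turn R to N, flip to black, move to (2,2). |black|=5
Step 2: on WHITE (2,2): turn R to E, flip to black, move to (2,3). |black|=6
Step 3: on WHITE (2,3): turn R to S, flip to black, move to (3,3). |black|=7
Step 4: on WHITE (3,3): turn R to W, flip to black, move to (3,2). |black|=8
Step 5: on BLACK (3,2): turn L to S, flip to white, move to (4,2). |black|=7
Step 6: on WHITE (4,2): turn R to W, flip to black, move to (4,1). |black|=8
Step 7: on WHITE (4,1): turn R to N, flip to black, move to (3,1). |black|=9
Step 8: on WHITE (3,1): turn R to E, flip to black, move to (3,2). |black|=10
Step 9: on WHITE (3,2): turn R to S, flip to black, move to (4,2). |black|=11
Step 10: on BLACK (4,2): turn L to E, flip to white, move to (4,3). |black|=10
Step 11: on WHITE (4,3): turn R to S, flip to black, move to (5,3). |black|=11
Step 12: on WHITE (5,3): turn R to W, flip to black, move to (5,2). |black|=12
Step 13: on WHITE (5,2): turn R to N, flip to black, move to (4,2). |black|=13
Step 14: on WHITE (4,2): turn R to E, flip to black, move to (4,3). |black|=14
Step 15: on BLACK (4,3): turn L to N, flip to white, move to (3,3). |black|=13
Step 16: on BLACK (3,3): turn L to W, flip to white, move to (3,2). |black|=12

Answer: 12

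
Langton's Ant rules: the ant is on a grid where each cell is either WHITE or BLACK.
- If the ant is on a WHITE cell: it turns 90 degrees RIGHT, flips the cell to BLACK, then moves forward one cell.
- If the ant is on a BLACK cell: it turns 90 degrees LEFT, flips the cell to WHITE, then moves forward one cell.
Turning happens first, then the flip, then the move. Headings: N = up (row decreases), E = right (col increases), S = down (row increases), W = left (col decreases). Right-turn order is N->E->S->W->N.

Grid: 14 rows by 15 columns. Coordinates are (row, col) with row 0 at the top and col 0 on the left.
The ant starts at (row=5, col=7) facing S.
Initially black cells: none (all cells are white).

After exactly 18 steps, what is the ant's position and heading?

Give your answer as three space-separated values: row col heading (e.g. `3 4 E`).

Step 1: on WHITE (5,7): turn R to W, flip to black, move to (5,6). |black|=1
Step 2: on WHITE (5,6): turn R to N, flip to black, move to (4,6). |black|=2
Step 3: on WHITE (4,6): turn R to E, flip to black, move to (4,7). |black|=3
Step 4: on WHITE (4,7): turn R to S, flip to black, move to (5,7). |black|=4
Step 5: on BLACK (5,7): turn L to E, flip to white, move to (5,8). |black|=3
Step 6: on WHITE (5,8): turn R to S, flip to black, move to (6,8). |black|=4
Step 7: on WHITE (6,8): turn R to W, flip to black, move to (6,7). |black|=5
Step 8: on WHITE (6,7): turn R to N, flip to black, move to (5,7). |black|=6
Step 9: on WHITE (5,7): turn R to E, flip to black, move to (5,8). |black|=7
Step 10: on BLACK (5,8): turn L to N, flip to white, move to (4,8). |black|=6
Step 11: on WHITE (4,8): turn R to E, flip to black, move to (4,9). |black|=7
Step 12: on WHITE (4,9): turn R to S, flip to black, move to (5,9). |black|=8
Step 13: on WHITE (5,9): turn R to W, flip to black, move to (5,8). |black|=9
Step 14: on WHITE (5,8): turn R to N, flip to black, move to (4,8). |black|=10
Step 15: on BLACK (4,8): turn L to W, flip to white, move to (4,7). |black|=9
Step 16: on BLACK (4,7): turn L to S, flip to white, move to (5,7). |black|=8
Step 17: on BLACK (5,7): turn L to E, flip to white, move to (5,8). |black|=7
Step 18: on BLACK (5,8): turn L to N, flip to white, move to (4,8). |black|=6

Answer: 4 8 N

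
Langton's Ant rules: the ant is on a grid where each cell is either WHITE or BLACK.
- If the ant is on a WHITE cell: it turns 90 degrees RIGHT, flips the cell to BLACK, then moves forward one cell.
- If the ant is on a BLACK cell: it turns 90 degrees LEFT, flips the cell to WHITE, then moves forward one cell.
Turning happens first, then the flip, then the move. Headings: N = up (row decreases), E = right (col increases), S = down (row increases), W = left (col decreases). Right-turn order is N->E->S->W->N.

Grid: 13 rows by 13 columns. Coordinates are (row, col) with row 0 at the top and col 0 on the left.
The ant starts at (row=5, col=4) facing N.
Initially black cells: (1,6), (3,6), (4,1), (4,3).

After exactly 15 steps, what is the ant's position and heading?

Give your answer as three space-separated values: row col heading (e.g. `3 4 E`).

Answer: 4 0 W

Derivation:
Step 1: on WHITE (5,4): turn R to E, flip to black, move to (5,5). |black|=5
Step 2: on WHITE (5,5): turn R to S, flip to black, move to (6,5). |black|=6
Step 3: on WHITE (6,5): turn R to W, flip to black, move to (6,4). |black|=7
Step 4: on WHITE (6,4): turn R to N, flip to black, move to (5,4). |black|=8
Step 5: on BLACK (5,4): turn L to W, flip to white, move to (5,3). |black|=7
Step 6: on WHITE (5,3): turn R to N, flip to black, move to (4,3). |black|=8
Step 7: on BLACK (4,3): turn L to W, flip to white, move to (4,2). |black|=7
Step 8: on WHITE (4,2): turn R to N, flip to black, move to (3,2). |black|=8
Step 9: on WHITE (3,2): turn R to E, flip to black, move to (3,3). |black|=9
Step 10: on WHITE (3,3): turn R to S, flip to black, move to (4,3). |black|=10
Step 11: on WHITE (4,3): turn R to W, flip to black, move to (4,2). |black|=11
Step 12: on BLACK (4,2): turn L to S, flip to white, move to (5,2). |black|=10
Step 13: on WHITE (5,2): turn R to W, flip to black, move to (5,1). |black|=11
Step 14: on WHITE (5,1): turn R to N, flip to black, move to (4,1). |black|=12
Step 15: on BLACK (4,1): turn L to W, flip to white, move to (4,0). |black|=11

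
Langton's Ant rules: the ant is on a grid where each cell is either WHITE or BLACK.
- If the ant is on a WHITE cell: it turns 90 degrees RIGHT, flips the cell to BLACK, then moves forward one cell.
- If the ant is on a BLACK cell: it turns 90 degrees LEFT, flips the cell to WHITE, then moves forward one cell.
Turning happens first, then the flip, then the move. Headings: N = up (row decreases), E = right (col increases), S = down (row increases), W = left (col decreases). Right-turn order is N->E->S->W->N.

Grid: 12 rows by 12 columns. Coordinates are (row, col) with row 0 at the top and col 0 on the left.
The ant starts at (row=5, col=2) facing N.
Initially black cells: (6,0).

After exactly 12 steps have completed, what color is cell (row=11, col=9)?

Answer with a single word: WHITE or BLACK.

Step 1: on WHITE (5,2): turn R to E, flip to black, move to (5,3). |black|=2
Step 2: on WHITE (5,3): turn R to S, flip to black, move to (6,3). |black|=3
Step 3: on WHITE (6,3): turn R to W, flip to black, move to (6,2). |black|=4
Step 4: on WHITE (6,2): turn R to N, flip to black, move to (5,2). |black|=5
Step 5: on BLACK (5,2): turn L to W, flip to white, move to (5,1). |black|=4
Step 6: on WHITE (5,1): turn R to N, flip to black, move to (4,1). |black|=5
Step 7: on WHITE (4,1): turn R to E, flip to black, move to (4,2). |black|=6
Step 8: on WHITE (4,2): turn R to S, flip to black, move to (5,2). |black|=7
Step 9: on WHITE (5,2): turn R to W, flip to black, move to (5,1). |black|=8
Step 10: on BLACK (5,1): turn L to S, flip to white, move to (6,1). |black|=7
Step 11: on WHITE (6,1): turn R to W, flip to black, move to (6,0). |black|=8
Step 12: on BLACK (6,0): turn L to S, flip to white, move to (7,0). |black|=7

Answer: WHITE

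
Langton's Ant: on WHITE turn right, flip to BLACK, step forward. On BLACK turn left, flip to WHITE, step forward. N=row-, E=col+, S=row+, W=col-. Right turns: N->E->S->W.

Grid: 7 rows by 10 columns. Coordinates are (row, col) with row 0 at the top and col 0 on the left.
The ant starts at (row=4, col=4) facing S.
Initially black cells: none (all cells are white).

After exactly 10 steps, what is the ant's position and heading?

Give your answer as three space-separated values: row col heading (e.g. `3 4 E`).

Answer: 3 5 N

Derivation:
Step 1: on WHITE (4,4): turn R to W, flip to black, move to (4,3). |black|=1
Step 2: on WHITE (4,3): turn R to N, flip to black, move to (3,3). |black|=2
Step 3: on WHITE (3,3): turn R to E, flip to black, move to (3,4). |black|=3
Step 4: on WHITE (3,4): turn R to S, flip to black, move to (4,4). |black|=4
Step 5: on BLACK (4,4): turn L to E, flip to white, move to (4,5). |black|=3
Step 6: on WHITE (4,5): turn R to S, flip to black, move to (5,5). |black|=4
Step 7: on WHITE (5,5): turn R to W, flip to black, move to (5,4). |black|=5
Step 8: on WHITE (5,4): turn R to N, flip to black, move to (4,4). |black|=6
Step 9: on WHITE (4,4): turn R to E, flip to black, move to (4,5). |black|=7
Step 10: on BLACK (4,5): turn L to N, flip to white, move to (3,5). |black|=6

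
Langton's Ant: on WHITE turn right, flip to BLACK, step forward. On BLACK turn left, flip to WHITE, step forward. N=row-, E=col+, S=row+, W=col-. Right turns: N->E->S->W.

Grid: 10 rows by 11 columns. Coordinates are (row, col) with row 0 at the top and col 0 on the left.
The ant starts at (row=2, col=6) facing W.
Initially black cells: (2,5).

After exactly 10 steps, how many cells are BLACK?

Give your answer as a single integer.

Step 1: on WHITE (2,6): turn R to N, flip to black, move to (1,6). |black|=2
Step 2: on WHITE (1,6): turn R to E, flip to black, move to (1,7). |black|=3
Step 3: on WHITE (1,7): turn R to S, flip to black, move to (2,7). |black|=4
Step 4: on WHITE (2,7): turn R to W, flip to black, move to (2,6). |black|=5
Step 5: on BLACK (2,6): turn L to S, flip to white, move to (3,6). |black|=4
Step 6: on WHITE (3,6): turn R to W, flip to black, move to (3,5). |black|=5
Step 7: on WHITE (3,5): turn R to N, flip to black, move to (2,5). |black|=6
Step 8: on BLACK (2,5): turn L to W, flip to white, move to (2,4). |black|=5
Step 9: on WHITE (2,4): turn R to N, flip to black, move to (1,4). |black|=6
Step 10: on WHITE (1,4): turn R to E, flip to black, move to (1,5). |black|=7

Answer: 7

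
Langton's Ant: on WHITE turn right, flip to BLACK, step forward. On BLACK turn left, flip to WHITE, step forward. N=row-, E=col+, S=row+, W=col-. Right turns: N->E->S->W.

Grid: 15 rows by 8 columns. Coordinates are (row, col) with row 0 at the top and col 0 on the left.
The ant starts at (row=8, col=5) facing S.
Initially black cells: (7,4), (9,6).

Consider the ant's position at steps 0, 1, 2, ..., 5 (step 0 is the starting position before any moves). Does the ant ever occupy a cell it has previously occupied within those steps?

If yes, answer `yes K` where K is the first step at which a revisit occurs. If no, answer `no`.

Step 1: on WHITE (8,5): turn R to W, flip to black, move to (8,4). |black|=3 — new cell
Step 2: on WHITE (8,4): turn R to N, flip to black, move to (7,4). |black|=4 — new cell
Step 3: on BLACK (7,4): turn L to W, flip to white, move to (7,3). |black|=3 — new cell
Step 4: on WHITE (7,3): turn R to N, flip to black, move to (6,3). |black|=4 — new cell
Step 5: on WHITE (6,3): turn R to E, flip to black, move to (6,4). |black|=5 — new cell
No revisit within 5 steps.

Answer: no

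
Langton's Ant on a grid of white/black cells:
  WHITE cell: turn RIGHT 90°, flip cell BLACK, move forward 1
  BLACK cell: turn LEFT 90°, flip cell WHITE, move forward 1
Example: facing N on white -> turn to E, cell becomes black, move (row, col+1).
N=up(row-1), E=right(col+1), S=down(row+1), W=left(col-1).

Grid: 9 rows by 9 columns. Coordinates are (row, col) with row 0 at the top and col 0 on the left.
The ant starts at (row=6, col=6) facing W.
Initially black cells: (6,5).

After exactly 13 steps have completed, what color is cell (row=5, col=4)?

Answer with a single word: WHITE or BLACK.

Answer: BLACK

Derivation:
Step 1: on WHITE (6,6): turn R to N, flip to black, move to (5,6). |black|=2
Step 2: on WHITE (5,6): turn R to E, flip to black, move to (5,7). |black|=3
Step 3: on WHITE (5,7): turn R to S, flip to black, move to (6,7). |black|=4
Step 4: on WHITE (6,7): turn R to W, flip to black, move to (6,6). |black|=5
Step 5: on BLACK (6,6): turn L to S, flip to white, move to (7,6). |black|=4
Step 6: on WHITE (7,6): turn R to W, flip to black, move to (7,5). |black|=5
Step 7: on WHITE (7,5): turn R to N, flip to black, move to (6,5). |black|=6
Step 8: on BLACK (6,5): turn L to W, flip to white, move to (6,4). |black|=5
Step 9: on WHITE (6,4): turn R to N, flip to black, move to (5,4). |black|=6
Step 10: on WHITE (5,4): turn R to E, flip to black, move to (5,5). |black|=7
Step 11: on WHITE (5,5): turn R to S, flip to black, move to (6,5). |black|=8
Step 12: on WHITE (6,5): turn R to W, flip to black, move to (6,4). |black|=9
Step 13: on BLACK (6,4): turn L to S, flip to white, move to (7,4). |black|=8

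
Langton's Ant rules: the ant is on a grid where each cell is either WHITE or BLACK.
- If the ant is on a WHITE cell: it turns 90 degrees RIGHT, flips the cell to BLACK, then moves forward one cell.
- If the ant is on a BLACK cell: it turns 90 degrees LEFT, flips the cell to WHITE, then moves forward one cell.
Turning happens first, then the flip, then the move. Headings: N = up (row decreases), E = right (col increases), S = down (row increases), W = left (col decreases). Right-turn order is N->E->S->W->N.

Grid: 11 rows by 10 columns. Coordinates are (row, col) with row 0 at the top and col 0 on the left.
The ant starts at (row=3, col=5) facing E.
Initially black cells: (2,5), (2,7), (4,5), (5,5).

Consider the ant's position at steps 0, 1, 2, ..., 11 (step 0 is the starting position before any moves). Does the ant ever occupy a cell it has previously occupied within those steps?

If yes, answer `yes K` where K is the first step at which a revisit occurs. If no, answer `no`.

Answer: yes 8

Derivation:
Step 1: on WHITE (3,5): turn R to S, flip to black, move to (4,5). |black|=5 — new cell
Step 2: on BLACK (4,5): turn L to E, flip to white, move to (4,6). |black|=4 — new cell
Step 3: on WHITE (4,6): turn R to S, flip to black, move to (5,6). |black|=5 — new cell
Step 4: on WHITE (5,6): turn R to W, flip to black, move to (5,5). |black|=6 — new cell
Step 5: on BLACK (5,5): turn L to S, flip to white, move to (6,5). |black|=5 — new cell
Step 6: on WHITE (6,5): turn R to W, flip to black, move to (6,4). |black|=6 — new cell
Step 7: on WHITE (6,4): turn R to N, flip to black, move to (5,4). |black|=7 — new cell
Step 8: on WHITE (5,4): turn R to E, flip to black, move to (5,5). |black|=8 — REVISIT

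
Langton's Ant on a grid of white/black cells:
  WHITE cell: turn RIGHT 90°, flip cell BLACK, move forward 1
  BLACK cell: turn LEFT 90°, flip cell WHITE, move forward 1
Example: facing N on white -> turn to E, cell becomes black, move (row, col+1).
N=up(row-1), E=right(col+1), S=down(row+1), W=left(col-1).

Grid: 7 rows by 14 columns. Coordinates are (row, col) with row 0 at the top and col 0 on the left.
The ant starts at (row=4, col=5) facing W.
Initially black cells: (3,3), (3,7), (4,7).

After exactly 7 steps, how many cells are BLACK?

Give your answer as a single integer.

Step 1: on WHITE (4,5): turn R to N, flip to black, move to (3,5). |black|=4
Step 2: on WHITE (3,5): turn R to E, flip to black, move to (3,6). |black|=5
Step 3: on WHITE (3,6): turn R to S, flip to black, move to (4,6). |black|=6
Step 4: on WHITE (4,6): turn R to W, flip to black, move to (4,5). |black|=7
Step 5: on BLACK (4,5): turn L to S, flip to white, move to (5,5). |black|=6
Step 6: on WHITE (5,5): turn R to W, flip to black, move to (5,4). |black|=7
Step 7: on WHITE (5,4): turn R to N, flip to black, move to (4,4). |black|=8

Answer: 8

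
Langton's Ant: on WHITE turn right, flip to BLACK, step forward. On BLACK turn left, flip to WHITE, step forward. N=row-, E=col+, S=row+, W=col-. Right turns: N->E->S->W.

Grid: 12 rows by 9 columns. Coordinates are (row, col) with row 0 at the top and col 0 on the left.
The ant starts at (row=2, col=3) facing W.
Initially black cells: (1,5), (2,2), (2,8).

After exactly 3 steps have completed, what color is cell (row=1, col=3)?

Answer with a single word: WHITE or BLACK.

Answer: BLACK

Derivation:
Step 1: on WHITE (2,3): turn R to N, flip to black, move to (1,3). |black|=4
Step 2: on WHITE (1,3): turn R to E, flip to black, move to (1,4). |black|=5
Step 3: on WHITE (1,4): turn R to S, flip to black, move to (2,4). |black|=6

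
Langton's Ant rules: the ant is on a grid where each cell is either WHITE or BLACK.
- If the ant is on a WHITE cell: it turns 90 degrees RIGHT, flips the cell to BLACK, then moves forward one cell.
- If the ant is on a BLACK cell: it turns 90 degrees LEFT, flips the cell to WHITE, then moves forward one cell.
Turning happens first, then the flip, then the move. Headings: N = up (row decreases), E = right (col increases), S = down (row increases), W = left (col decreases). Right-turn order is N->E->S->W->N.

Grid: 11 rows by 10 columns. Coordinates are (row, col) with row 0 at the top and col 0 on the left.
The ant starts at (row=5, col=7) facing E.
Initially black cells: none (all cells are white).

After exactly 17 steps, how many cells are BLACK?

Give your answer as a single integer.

Step 1: on WHITE (5,7): turn R to S, flip to black, move to (6,7). |black|=1
Step 2: on WHITE (6,7): turn R to W, flip to black, move to (6,6). |black|=2
Step 3: on WHITE (6,6): turn R to N, flip to black, move to (5,6). |black|=3
Step 4: on WHITE (5,6): turn R to E, flip to black, move to (5,7). |black|=4
Step 5: on BLACK (5,7): turn L to N, flip to white, move to (4,7). |black|=3
Step 6: on WHITE (4,7): turn R to E, flip to black, move to (4,8). |black|=4
Step 7: on WHITE (4,8): turn R to S, flip to black, move to (5,8). |black|=5
Step 8: on WHITE (5,8): turn R to W, flip to black, move to (5,7). |black|=6
Step 9: on WHITE (5,7): turn R to N, flip to black, move to (4,7). |black|=7
Step 10: on BLACK (4,7): turn L to W, flip to white, move to (4,6). |black|=6
Step 11: on WHITE (4,6): turn R to N, flip to black, move to (3,6). |black|=7
Step 12: on WHITE (3,6): turn R to E, flip to black, move to (3,7). |black|=8
Step 13: on WHITE (3,7): turn R to S, flip to black, move to (4,7). |black|=9
Step 14: on WHITE (4,7): turn R to W, flip to black, move to (4,6). |black|=10
Step 15: on BLACK (4,6): turn L to S, flip to white, move to (5,6). |black|=9
Step 16: on BLACK (5,6): turn L to E, flip to white, move to (5,7). |black|=8
Step 17: on BLACK (5,7): turn L to N, flip to white, move to (4,7). |black|=7

Answer: 7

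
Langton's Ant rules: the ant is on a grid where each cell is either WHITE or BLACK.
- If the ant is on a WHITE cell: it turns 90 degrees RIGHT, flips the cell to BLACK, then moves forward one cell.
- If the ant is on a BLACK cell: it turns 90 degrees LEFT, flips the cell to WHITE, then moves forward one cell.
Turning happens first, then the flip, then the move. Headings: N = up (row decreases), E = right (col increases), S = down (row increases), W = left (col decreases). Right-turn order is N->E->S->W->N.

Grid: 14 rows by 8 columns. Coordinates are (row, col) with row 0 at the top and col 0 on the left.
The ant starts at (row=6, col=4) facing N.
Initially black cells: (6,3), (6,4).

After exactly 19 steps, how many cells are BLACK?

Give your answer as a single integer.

Step 1: on BLACK (6,4): turn L to W, flip to white, move to (6,3). |black|=1
Step 2: on BLACK (6,3): turn L to S, flip to white, move to (7,3). |black|=0
Step 3: on WHITE (7,3): turn R to W, flip to black, move to (7,2). |black|=1
Step 4: on WHITE (7,2): turn R to N, flip to black, move to (6,2). |black|=2
Step 5: on WHITE (6,2): turn R to E, flip to black, move to (6,3). |black|=3
Step 6: on WHITE (6,3): turn R to S, flip to black, move to (7,3). |black|=4
Step 7: on BLACK (7,3): turn L to E, flip to white, move to (7,4). |black|=3
Step 8: on WHITE (7,4): turn R to S, flip to black, move to (8,4). |black|=4
Step 9: on WHITE (8,4): turn R to W, flip to black, move to (8,3). |black|=5
Step 10: on WHITE (8,3): turn R to N, flip to black, move to (7,3). |black|=6
Step 11: on WHITE (7,3): turn R to E, flip to black, move to (7,4). |black|=7
Step 12: on BLACK (7,4): turn L to N, flip to white, move to (6,4). |black|=6
Step 13: on WHITE (6,4): turn R to E, flip to black, move to (6,5). |black|=7
Step 14: on WHITE (6,5): turn R to S, flip to black, move to (7,5). |black|=8
Step 15: on WHITE (7,5): turn R to W, flip to black, move to (7,4). |black|=9
Step 16: on WHITE (7,4): turn R to N, flip to black, move to (6,4). |black|=10
Step 17: on BLACK (6,4): turn L to W, flip to white, move to (6,3). |black|=9
Step 18: on BLACK (6,3): turn L to S, flip to white, move to (7,3). |black|=8
Step 19: on BLACK (7,3): turn L to E, flip to white, move to (7,4). |black|=7

Answer: 7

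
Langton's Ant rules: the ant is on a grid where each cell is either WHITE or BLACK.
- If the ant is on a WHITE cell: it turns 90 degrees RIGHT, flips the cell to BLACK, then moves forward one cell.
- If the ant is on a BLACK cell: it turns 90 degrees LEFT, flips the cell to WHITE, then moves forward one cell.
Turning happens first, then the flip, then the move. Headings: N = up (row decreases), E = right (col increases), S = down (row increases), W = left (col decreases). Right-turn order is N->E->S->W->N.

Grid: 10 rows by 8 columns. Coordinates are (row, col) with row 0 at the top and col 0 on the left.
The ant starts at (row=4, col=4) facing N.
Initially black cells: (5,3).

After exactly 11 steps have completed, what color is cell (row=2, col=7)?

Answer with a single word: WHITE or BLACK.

Step 1: on WHITE (4,4): turn R to E, flip to black, move to (4,5). |black|=2
Step 2: on WHITE (4,5): turn R to S, flip to black, move to (5,5). |black|=3
Step 3: on WHITE (5,5): turn R to W, flip to black, move to (5,4). |black|=4
Step 4: on WHITE (5,4): turn R to N, flip to black, move to (4,4). |black|=5
Step 5: on BLACK (4,4): turn L to W, flip to white, move to (4,3). |black|=4
Step 6: on WHITE (4,3): turn R to N, flip to black, move to (3,3). |black|=5
Step 7: on WHITE (3,3): turn R to E, flip to black, move to (3,4). |black|=6
Step 8: on WHITE (3,4): turn R to S, flip to black, move to (4,4). |black|=7
Step 9: on WHITE (4,4): turn R to W, flip to black, move to (4,3). |black|=8
Step 10: on BLACK (4,3): turn L to S, flip to white, move to (5,3). |black|=7
Step 11: on BLACK (5,3): turn L to E, flip to white, move to (5,4). |black|=6

Answer: WHITE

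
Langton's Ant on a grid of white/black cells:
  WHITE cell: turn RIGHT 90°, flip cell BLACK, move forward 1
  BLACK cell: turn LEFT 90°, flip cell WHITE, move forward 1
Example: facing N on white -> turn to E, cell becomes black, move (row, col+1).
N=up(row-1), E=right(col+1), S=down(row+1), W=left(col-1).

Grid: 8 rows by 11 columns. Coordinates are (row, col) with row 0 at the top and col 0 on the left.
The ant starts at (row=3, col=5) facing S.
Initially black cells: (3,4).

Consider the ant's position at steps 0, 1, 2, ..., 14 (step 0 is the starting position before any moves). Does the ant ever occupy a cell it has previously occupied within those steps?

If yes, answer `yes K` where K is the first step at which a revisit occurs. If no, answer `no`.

Step 1: on WHITE (3,5): turn R to W, flip to black, move to (3,4). |black|=2 — new cell
Step 2: on BLACK (3,4): turn L to S, flip to white, move to (4,4). |black|=1 — new cell
Step 3: on WHITE (4,4): turn R to W, flip to black, move to (4,3). |black|=2 — new cell
Step 4: on WHITE (4,3): turn R to N, flip to black, move to (3,3). |black|=3 — new cell
Step 5: on WHITE (3,3): turn R to E, flip to black, move to (3,4). |black|=4 — REVISIT

Answer: yes 5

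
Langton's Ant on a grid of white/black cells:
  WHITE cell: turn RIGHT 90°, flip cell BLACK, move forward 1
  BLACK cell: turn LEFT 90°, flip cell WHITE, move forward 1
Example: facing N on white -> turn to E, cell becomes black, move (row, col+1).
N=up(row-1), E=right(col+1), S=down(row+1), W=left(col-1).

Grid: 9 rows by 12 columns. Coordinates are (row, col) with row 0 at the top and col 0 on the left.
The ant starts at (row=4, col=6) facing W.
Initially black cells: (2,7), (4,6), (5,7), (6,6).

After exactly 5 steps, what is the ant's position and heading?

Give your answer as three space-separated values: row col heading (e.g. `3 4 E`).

Answer: 5 6 S

Derivation:
Step 1: on BLACK (4,6): turn L to S, flip to white, move to (5,6). |black|=3
Step 2: on WHITE (5,6): turn R to W, flip to black, move to (5,5). |black|=4
Step 3: on WHITE (5,5): turn R to N, flip to black, move to (4,5). |black|=5
Step 4: on WHITE (4,5): turn R to E, flip to black, move to (4,6). |black|=6
Step 5: on WHITE (4,6): turn R to S, flip to black, move to (5,6). |black|=7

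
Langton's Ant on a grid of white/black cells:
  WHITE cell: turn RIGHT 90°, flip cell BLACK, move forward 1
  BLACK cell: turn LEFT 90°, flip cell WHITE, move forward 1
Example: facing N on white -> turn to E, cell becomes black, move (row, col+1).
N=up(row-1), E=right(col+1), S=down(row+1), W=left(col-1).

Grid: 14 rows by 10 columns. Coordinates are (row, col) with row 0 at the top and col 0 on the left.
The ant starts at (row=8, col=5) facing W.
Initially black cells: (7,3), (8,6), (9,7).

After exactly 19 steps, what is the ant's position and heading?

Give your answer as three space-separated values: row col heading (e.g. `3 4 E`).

Step 1: on WHITE (8,5): turn R to N, flip to black, move to (7,5). |black|=4
Step 2: on WHITE (7,5): turn R to E, flip to black, move to (7,6). |black|=5
Step 3: on WHITE (7,6): turn R to S, flip to black, move to (8,6). |black|=6
Step 4: on BLACK (8,6): turn L to E, flip to white, move to (8,7). |black|=5
Step 5: on WHITE (8,7): turn R to S, flip to black, move to (9,7). |black|=6
Step 6: on BLACK (9,7): turn L to E, flip to white, move to (9,8). |black|=5
Step 7: on WHITE (9,8): turn R to S, flip to black, move to (10,8). |black|=6
Step 8: on WHITE (10,8): turn R to W, flip to black, move to (10,7). |black|=7
Step 9: on WHITE (10,7): turn R to N, flip to black, move to (9,7). |black|=8
Step 10: on WHITE (9,7): turn R to E, flip to black, move to (9,8). |black|=9
Step 11: on BLACK (9,8): turn L to N, flip to white, move to (8,8). |black|=8
Step 12: on WHITE (8,8): turn R to E, flip to black, move to (8,9). |black|=9
Step 13: on WHITE (8,9): turn R to S, flip to black, move to (9,9). |black|=10
Step 14: on WHITE (9,9): turn R to W, flip to black, move to (9,8). |black|=11
Step 15: on WHITE (9,8): turn R to N, flip to black, move to (8,8). |black|=12
Step 16: on BLACK (8,8): turn L to W, flip to white, move to (8,7). |black|=11
Step 17: on BLACK (8,7): turn L to S, flip to white, move to (9,7). |black|=10
Step 18: on BLACK (9,7): turn L to E, flip to white, move to (9,8). |black|=9
Step 19: on BLACK (9,8): turn L to N, flip to white, move to (8,8). |black|=8

Answer: 8 8 N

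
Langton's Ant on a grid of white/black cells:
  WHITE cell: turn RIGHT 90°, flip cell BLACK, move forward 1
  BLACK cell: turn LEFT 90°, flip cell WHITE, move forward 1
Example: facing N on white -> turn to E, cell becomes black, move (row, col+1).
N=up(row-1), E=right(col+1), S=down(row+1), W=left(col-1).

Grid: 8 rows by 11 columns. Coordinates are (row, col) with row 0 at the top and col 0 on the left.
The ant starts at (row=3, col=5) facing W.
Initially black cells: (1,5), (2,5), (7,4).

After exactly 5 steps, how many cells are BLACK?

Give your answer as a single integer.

Step 1: on WHITE (3,5): turn R to N, flip to black, move to (2,5). |black|=4
Step 2: on BLACK (2,5): turn L to W, flip to white, move to (2,4). |black|=3
Step 3: on WHITE (2,4): turn R to N, flip to black, move to (1,4). |black|=4
Step 4: on WHITE (1,4): turn R to E, flip to black, move to (1,5). |black|=5
Step 5: on BLACK (1,5): turn L to N, flip to white, move to (0,5). |black|=4

Answer: 4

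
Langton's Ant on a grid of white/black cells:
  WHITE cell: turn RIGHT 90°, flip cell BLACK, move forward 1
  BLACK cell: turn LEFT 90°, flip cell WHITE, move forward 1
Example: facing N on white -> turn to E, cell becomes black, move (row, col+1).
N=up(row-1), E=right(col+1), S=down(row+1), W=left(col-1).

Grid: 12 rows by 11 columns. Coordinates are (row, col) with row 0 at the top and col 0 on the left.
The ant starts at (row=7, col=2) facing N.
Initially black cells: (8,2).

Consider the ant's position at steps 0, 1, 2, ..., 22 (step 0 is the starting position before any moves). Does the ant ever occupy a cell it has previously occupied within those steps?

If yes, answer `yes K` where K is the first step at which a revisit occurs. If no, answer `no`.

Step 1: on WHITE (7,2): turn R to E, flip to black, move to (7,3). |black|=2 — new cell
Step 2: on WHITE (7,3): turn R to S, flip to black, move to (8,3). |black|=3 — new cell
Step 3: on WHITE (8,3): turn R to W, flip to black, move to (8,2). |black|=4 — new cell
Step 4: on BLACK (8,2): turn L to S, flip to white, move to (9,2). |black|=3 — new cell
Step 5: on WHITE (9,2): turn R to W, flip to black, move to (9,1). |black|=4 — new cell
Step 6: on WHITE (9,1): turn R to N, flip to black, move to (8,1). |black|=5 — new cell
Step 7: on WHITE (8,1): turn R to E, flip to black, move to (8,2). |black|=6 — REVISIT

Answer: yes 7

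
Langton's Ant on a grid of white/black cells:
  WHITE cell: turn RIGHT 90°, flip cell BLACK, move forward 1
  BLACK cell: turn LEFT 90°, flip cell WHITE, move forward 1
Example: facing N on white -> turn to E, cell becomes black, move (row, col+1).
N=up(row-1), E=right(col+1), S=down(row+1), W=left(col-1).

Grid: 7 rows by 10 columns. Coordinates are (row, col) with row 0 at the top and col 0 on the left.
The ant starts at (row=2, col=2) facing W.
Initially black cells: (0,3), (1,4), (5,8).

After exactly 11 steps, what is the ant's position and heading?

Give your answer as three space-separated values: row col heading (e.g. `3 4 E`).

Step 1: on WHITE (2,2): turn R to N, flip to black, move to (1,2). |black|=4
Step 2: on WHITE (1,2): turn R to E, flip to black, move to (1,3). |black|=5
Step 3: on WHITE (1,3): turn R to S, flip to black, move to (2,3). |black|=6
Step 4: on WHITE (2,3): turn R to W, flip to black, move to (2,2). |black|=7
Step 5: on BLACK (2,2): turn L to S, flip to white, move to (3,2). |black|=6
Step 6: on WHITE (3,2): turn R to W, flip to black, move to (3,1). |black|=7
Step 7: on WHITE (3,1): turn R to N, flip to black, move to (2,1). |black|=8
Step 8: on WHITE (2,1): turn R to E, flip to black, move to (2,2). |black|=9
Step 9: on WHITE (2,2): turn R to S, flip to black, move to (3,2). |black|=10
Step 10: on BLACK (3,2): turn L to E, flip to white, move to (3,3). |black|=9
Step 11: on WHITE (3,3): turn R to S, flip to black, move to (4,3). |black|=10

Answer: 4 3 S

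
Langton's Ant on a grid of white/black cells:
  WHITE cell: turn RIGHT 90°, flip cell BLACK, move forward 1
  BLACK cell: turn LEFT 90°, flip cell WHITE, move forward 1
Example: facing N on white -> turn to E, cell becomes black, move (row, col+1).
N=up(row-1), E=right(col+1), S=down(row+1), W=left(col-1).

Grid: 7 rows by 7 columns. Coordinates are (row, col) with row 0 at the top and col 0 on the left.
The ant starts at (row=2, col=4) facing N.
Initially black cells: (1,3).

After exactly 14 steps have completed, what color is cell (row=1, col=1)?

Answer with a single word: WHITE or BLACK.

Answer: WHITE

Derivation:
Step 1: on WHITE (2,4): turn R to E, flip to black, move to (2,5). |black|=2
Step 2: on WHITE (2,5): turn R to S, flip to black, move to (3,5). |black|=3
Step 3: on WHITE (3,5): turn R to W, flip to black, move to (3,4). |black|=4
Step 4: on WHITE (3,4): turn R to N, flip to black, move to (2,4). |black|=5
Step 5: on BLACK (2,4): turn L to W, flip to white, move to (2,3). |black|=4
Step 6: on WHITE (2,3): turn R to N, flip to black, move to (1,3). |black|=5
Step 7: on BLACK (1,3): turn L to W, flip to white, move to (1,2). |black|=4
Step 8: on WHITE (1,2): turn R to N, flip to black, move to (0,2). |black|=5
Step 9: on WHITE (0,2): turn R to E, flip to black, move to (0,3). |black|=6
Step 10: on WHITE (0,3): turn R to S, flip to black, move to (1,3). |black|=7
Step 11: on WHITE (1,3): turn R to W, flip to black, move to (1,2). |black|=8
Step 12: on BLACK (1,2): turn L to S, flip to white, move to (2,2). |black|=7
Step 13: on WHITE (2,2): turn R to W, flip to black, move to (2,1). |black|=8
Step 14: on WHITE (2,1): turn R to N, flip to black, move to (1,1). |black|=9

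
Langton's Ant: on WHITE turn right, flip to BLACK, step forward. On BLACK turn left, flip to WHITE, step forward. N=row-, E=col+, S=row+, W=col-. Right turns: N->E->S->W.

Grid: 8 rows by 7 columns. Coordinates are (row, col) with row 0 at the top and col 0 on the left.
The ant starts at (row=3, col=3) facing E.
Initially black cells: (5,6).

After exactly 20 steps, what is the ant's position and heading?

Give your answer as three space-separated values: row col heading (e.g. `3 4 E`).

Answer: 1 1 W

Derivation:
Step 1: on WHITE (3,3): turn R to S, flip to black, move to (4,3). |black|=2
Step 2: on WHITE (4,3): turn R to W, flip to black, move to (4,2). |black|=3
Step 3: on WHITE (4,2): turn R to N, flip to black, move to (3,2). |black|=4
Step 4: on WHITE (3,2): turn R to E, flip to black, move to (3,3). |black|=5
Step 5: on BLACK (3,3): turn L to N, flip to white, move to (2,3). |black|=4
Step 6: on WHITE (2,3): turn R to E, flip to black, move to (2,4). |black|=5
Step 7: on WHITE (2,4): turn R to S, flip to black, move to (3,4). |black|=6
Step 8: on WHITE (3,4): turn R to W, flip to black, move to (3,3). |black|=7
Step 9: on WHITE (3,3): turn R to N, flip to black, move to (2,3). |black|=8
Step 10: on BLACK (2,3): turn L to W, flip to white, move to (2,2). |black|=7
Step 11: on WHITE (2,2): turn R to N, flip to black, move to (1,2). |black|=8
Step 12: on WHITE (1,2): turn R to E, flip to black, move to (1,3). |black|=9
Step 13: on WHITE (1,3): turn R to S, flip to black, move to (2,3). |black|=10
Step 14: on WHITE (2,3): turn R to W, flip to black, move to (2,2). |black|=11
Step 15: on BLACK (2,2): turn L to S, flip to white, move to (3,2). |black|=10
Step 16: on BLACK (3,2): turn L to E, flip to white, move to (3,3). |black|=9
Step 17: on BLACK (3,3): turn L to N, flip to white, move to (2,3). |black|=8
Step 18: on BLACK (2,3): turn L to W, flip to white, move to (2,2). |black|=7
Step 19: on WHITE (2,2): turn R to N, flip to black, move to (1,2). |black|=8
Step 20: on BLACK (1,2): turn L to W, flip to white, move to (1,1). |black|=7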